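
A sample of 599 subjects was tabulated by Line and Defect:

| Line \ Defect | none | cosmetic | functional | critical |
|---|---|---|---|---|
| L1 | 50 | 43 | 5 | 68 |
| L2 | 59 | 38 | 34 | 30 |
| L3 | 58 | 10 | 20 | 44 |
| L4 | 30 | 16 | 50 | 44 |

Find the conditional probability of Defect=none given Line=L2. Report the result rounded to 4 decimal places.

0.3665

Total with Line=L2: 59 + 38 + 34 + 30 = 161.
P(Defect=none | Line=L2) = 59/161 = 0.3665.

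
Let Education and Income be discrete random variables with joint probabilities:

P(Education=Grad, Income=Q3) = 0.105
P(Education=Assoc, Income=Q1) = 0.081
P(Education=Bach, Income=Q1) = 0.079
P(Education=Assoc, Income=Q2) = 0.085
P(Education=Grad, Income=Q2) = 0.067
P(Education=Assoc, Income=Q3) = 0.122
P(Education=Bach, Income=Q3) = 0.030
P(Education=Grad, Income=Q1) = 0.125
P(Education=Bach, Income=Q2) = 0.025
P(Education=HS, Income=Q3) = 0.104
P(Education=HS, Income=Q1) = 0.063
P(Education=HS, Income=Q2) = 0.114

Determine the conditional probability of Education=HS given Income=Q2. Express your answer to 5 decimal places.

P(Income=Q2) = 0.114 + 0.085 + 0.025 + 0.067 = 0.291.
P(Education=HS | Income=Q2) = 0.114/0.291 = 0.39175.

0.39175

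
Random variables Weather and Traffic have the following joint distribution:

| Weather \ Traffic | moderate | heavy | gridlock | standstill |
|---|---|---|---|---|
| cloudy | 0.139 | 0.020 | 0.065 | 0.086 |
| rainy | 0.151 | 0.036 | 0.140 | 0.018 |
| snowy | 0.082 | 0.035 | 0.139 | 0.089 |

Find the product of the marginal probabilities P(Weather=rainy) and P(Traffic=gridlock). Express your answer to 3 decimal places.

P(Weather=rainy) = 0.151 + 0.036 + 0.140 + 0.018 = 0.345.
P(Traffic=gridlock) = 0.065 + 0.140 + 0.139 = 0.344.
Product: 0.345 × 0.344 = 0.119.

0.119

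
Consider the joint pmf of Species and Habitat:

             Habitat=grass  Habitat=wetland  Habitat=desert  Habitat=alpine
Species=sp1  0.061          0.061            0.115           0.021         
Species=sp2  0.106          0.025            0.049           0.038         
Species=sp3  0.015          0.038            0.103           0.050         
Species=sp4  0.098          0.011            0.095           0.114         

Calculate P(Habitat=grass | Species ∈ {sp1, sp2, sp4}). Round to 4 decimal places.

0.3338

P(Species=sp1) = 0.061 + 0.061 + 0.115 + 0.021 = 0.258.
P(Species=sp2) = 0.106 + 0.025 + 0.049 + 0.038 = 0.218.
P(Species=sp4) = 0.098 + 0.011 + 0.095 + 0.114 = 0.318.
P(Species ∈ {sp1, sp2, sp4}) = 0.258 + 0.218 + 0.318 = 0.794; P(Habitat=grass, Species ∈ {sp1, sp2, sp4}) = 0.061 + 0.106 + 0.098 = 0.265.
P(Habitat=grass | Species ∈ {sp1, sp2, sp4}) = 0.265/0.794 = 0.3338.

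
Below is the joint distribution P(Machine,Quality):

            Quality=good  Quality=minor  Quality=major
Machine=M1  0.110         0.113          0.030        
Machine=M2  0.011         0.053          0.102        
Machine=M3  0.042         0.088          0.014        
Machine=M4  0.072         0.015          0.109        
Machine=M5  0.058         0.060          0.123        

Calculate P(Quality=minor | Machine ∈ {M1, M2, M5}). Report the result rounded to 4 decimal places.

P(Machine=M1) = 0.110 + 0.113 + 0.030 = 0.253.
P(Machine=M2) = 0.011 + 0.053 + 0.102 = 0.166.
P(Machine=M5) = 0.058 + 0.060 + 0.123 = 0.241.
P(Machine ∈ {M1, M2, M5}) = 0.253 + 0.166 + 0.241 = 0.660; P(Quality=minor, Machine ∈ {M1, M2, M5}) = 0.113 + 0.053 + 0.060 = 0.226.
P(Quality=minor | Machine ∈ {M1, M2, M5}) = 0.226/0.660 = 0.3424.

0.3424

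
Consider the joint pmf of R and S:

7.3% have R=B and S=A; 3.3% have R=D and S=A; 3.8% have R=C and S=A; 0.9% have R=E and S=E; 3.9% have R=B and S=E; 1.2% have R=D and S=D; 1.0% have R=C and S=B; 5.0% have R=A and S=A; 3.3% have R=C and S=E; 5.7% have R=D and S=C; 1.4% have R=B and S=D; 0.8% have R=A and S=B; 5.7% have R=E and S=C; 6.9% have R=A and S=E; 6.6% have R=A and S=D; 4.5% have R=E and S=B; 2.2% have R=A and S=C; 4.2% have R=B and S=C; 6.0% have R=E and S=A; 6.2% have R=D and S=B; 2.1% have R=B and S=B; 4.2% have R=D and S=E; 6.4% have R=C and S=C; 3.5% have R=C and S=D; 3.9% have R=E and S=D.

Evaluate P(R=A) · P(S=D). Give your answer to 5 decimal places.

P(R=A) = 0.050 + 0.008 + 0.022 + 0.066 + 0.069 = 0.215.
P(S=D) = 0.066 + 0.014 + 0.035 + 0.012 + 0.039 = 0.166.
Product: 0.215 × 0.166 = 0.03569.

0.03569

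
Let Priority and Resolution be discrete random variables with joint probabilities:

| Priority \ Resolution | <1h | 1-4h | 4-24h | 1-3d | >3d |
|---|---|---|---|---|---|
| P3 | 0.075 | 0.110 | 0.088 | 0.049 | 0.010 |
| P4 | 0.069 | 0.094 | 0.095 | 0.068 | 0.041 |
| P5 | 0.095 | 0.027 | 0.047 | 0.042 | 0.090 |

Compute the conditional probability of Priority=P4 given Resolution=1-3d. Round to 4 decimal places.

0.4277

P(Resolution=1-3d) = 0.049 + 0.068 + 0.042 = 0.159.
P(Priority=P4 | Resolution=1-3d) = 0.068/0.159 = 0.4277.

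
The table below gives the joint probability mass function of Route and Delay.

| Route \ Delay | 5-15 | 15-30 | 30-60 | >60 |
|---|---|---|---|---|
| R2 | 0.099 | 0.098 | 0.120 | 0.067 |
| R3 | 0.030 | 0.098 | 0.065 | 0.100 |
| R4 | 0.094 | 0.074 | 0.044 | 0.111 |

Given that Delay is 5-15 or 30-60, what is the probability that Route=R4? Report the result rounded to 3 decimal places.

0.305

P(Delay=5-15) = 0.099 + 0.030 + 0.094 = 0.223.
P(Delay=30-60) = 0.120 + 0.065 + 0.044 = 0.229.
P(Delay ∈ {5-15, 30-60}) = 0.223 + 0.229 = 0.452; P(Route=R4, Delay ∈ {5-15, 30-60}) = 0.094 + 0.044 = 0.138.
P(Route=R4 | Delay ∈ {5-15, 30-60}) = 0.138/0.452 = 0.305.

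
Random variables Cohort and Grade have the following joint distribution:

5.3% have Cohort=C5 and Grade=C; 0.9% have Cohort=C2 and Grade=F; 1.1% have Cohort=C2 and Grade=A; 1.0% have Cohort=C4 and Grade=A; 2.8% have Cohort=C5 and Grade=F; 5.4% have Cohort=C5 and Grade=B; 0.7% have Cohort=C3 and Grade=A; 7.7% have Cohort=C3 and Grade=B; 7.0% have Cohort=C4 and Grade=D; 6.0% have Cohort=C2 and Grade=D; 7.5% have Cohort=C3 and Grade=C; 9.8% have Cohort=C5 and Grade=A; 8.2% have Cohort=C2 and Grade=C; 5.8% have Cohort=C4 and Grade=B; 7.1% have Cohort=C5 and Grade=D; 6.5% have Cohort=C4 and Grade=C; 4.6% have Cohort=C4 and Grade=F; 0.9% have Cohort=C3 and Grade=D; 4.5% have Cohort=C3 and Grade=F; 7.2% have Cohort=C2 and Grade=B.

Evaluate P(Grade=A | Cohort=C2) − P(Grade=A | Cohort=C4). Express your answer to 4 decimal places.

0.0068

P(Cohort=C2) = 0.011 + 0.072 + 0.082 + 0.060 + 0.009 = 0.234; P(Grade=A | Cohort=C2) = 0.011/0.234 = 0.04701.
P(Cohort=C4) = 0.010 + 0.058 + 0.065 + 0.070 + 0.046 = 0.249; P(Grade=A | Cohort=C4) = 0.010/0.249 = 0.04016.
Difference = 0.0068.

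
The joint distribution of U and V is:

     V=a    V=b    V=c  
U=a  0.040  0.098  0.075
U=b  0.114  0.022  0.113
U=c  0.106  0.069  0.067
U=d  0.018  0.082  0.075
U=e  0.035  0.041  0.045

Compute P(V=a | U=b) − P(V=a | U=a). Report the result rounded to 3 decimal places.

P(U=b) = 0.114 + 0.022 + 0.113 = 0.249; P(V=a | U=b) = 0.114/0.249 = 0.4578.
P(U=a) = 0.040 + 0.098 + 0.075 = 0.213; P(V=a | U=a) = 0.040/0.213 = 0.1878.
Difference = 0.270.

0.270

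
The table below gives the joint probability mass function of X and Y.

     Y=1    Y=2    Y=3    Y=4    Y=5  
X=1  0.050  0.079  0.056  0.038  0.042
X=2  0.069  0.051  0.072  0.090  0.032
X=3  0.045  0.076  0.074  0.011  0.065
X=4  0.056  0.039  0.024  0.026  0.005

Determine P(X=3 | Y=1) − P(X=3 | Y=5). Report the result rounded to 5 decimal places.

-0.24684

P(Y=1) = 0.050 + 0.069 + 0.045 + 0.056 = 0.220; P(X=3 | Y=1) = 0.045/0.220 = 0.204545.
P(Y=5) = 0.042 + 0.032 + 0.065 + 0.005 = 0.144; P(X=3 | Y=5) = 0.065/0.144 = 0.451389.
Difference = -0.24684.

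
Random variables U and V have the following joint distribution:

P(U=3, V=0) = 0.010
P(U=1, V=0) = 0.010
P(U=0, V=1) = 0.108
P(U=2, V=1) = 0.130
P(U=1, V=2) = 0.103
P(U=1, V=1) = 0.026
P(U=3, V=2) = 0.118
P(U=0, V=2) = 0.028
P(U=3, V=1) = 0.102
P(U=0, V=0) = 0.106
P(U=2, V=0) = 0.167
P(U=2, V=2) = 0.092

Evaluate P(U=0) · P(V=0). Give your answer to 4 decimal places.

P(U=0) = 0.106 + 0.108 + 0.028 = 0.242.
P(V=0) = 0.106 + 0.010 + 0.167 + 0.010 = 0.293.
Product: 0.242 × 0.293 = 0.0709.

0.0709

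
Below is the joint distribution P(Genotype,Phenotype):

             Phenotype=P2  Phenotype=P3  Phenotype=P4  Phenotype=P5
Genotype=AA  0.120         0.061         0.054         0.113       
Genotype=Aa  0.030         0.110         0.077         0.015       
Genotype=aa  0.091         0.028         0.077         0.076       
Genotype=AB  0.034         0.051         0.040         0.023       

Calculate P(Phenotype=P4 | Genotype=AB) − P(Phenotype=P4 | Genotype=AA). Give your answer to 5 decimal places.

P(Genotype=AB) = 0.034 + 0.051 + 0.040 + 0.023 = 0.148; P(Phenotype=P4 | Genotype=AB) = 0.040/0.148 = 0.270270.
P(Genotype=AA) = 0.120 + 0.061 + 0.054 + 0.113 = 0.348; P(Phenotype=P4 | Genotype=AA) = 0.054/0.348 = 0.155172.
Difference = 0.11510.

0.11510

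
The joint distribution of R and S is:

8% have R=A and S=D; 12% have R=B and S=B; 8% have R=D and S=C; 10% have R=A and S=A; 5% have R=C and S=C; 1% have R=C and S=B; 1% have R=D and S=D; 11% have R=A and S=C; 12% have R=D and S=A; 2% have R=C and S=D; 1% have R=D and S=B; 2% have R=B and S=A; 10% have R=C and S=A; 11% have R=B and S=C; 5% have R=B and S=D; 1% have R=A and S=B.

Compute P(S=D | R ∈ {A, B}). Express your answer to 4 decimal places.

0.2167

P(R=A) = 0.10 + 0.01 + 0.11 + 0.08 = 0.30.
P(R=B) = 0.02 + 0.12 + 0.11 + 0.05 = 0.30.
P(R ∈ {A, B}) = 0.30 + 0.30 = 0.60; P(S=D, R ∈ {A, B}) = 0.08 + 0.05 = 0.13.
P(S=D | R ∈ {A, B}) = 0.13/0.60 = 0.2167.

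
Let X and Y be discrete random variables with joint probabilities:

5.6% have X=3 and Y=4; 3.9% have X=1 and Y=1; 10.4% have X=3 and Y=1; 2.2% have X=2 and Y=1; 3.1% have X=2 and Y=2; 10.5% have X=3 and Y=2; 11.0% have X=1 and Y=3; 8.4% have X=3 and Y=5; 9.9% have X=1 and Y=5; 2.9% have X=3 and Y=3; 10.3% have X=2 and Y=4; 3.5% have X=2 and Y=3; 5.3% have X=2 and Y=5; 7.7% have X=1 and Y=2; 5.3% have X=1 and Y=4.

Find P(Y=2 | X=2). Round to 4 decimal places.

P(X=2) = 0.022 + 0.031 + 0.035 + 0.103 + 0.053 = 0.244.
P(Y=2 | X=2) = 0.031/0.244 = 0.1270.

0.1270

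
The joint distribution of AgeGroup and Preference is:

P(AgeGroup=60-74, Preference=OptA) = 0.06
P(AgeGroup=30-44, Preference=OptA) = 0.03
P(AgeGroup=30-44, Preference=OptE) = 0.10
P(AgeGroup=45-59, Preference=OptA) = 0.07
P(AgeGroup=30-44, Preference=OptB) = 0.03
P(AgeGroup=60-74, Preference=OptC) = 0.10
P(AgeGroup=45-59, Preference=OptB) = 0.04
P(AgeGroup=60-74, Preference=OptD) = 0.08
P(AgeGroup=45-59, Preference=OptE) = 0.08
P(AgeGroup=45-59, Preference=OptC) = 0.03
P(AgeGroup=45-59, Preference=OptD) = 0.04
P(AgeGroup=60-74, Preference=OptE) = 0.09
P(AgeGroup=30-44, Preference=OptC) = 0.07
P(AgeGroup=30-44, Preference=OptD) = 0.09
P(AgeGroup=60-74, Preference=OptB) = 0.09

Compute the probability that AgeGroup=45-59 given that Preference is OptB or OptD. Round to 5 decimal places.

0.21622

P(Preference=OptB) = 0.03 + 0.04 + 0.09 = 0.16.
P(Preference=OptD) = 0.09 + 0.04 + 0.08 = 0.21.
P(Preference ∈ {OptB, OptD}) = 0.16 + 0.21 = 0.37; P(AgeGroup=45-59, Preference ∈ {OptB, OptD}) = 0.04 + 0.04 = 0.08.
P(AgeGroup=45-59 | Preference ∈ {OptB, OptD}) = 0.08/0.37 = 0.21622.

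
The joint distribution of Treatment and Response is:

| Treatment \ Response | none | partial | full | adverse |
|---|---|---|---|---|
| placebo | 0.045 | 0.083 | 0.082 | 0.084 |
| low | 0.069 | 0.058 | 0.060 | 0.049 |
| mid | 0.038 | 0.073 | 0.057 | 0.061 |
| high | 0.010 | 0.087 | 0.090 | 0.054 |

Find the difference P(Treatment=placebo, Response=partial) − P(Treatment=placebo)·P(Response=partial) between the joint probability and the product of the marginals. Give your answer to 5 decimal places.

-0.00549

P(Treatment=placebo) = 0.045 + 0.083 + 0.082 + 0.084 = 0.294.
P(Response=partial) = 0.083 + 0.058 + 0.073 + 0.087 = 0.301.
P(Treatment=placebo, Response=partial) − P(Treatment=placebo)P(Response=partial) = 0.083 − 0.294×0.301 = -0.00549.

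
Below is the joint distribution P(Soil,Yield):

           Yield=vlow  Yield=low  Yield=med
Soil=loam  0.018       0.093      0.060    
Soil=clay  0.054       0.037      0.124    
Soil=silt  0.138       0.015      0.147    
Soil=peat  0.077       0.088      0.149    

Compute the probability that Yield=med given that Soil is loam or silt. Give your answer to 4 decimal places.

P(Soil=loam) = 0.018 + 0.093 + 0.060 = 0.171.
P(Soil=silt) = 0.138 + 0.015 + 0.147 = 0.300.
P(Soil ∈ {loam, silt}) = 0.171 + 0.300 = 0.471; P(Yield=med, Soil ∈ {loam, silt}) = 0.060 + 0.147 = 0.207.
P(Yield=med | Soil ∈ {loam, silt}) = 0.207/0.471 = 0.4395.

0.4395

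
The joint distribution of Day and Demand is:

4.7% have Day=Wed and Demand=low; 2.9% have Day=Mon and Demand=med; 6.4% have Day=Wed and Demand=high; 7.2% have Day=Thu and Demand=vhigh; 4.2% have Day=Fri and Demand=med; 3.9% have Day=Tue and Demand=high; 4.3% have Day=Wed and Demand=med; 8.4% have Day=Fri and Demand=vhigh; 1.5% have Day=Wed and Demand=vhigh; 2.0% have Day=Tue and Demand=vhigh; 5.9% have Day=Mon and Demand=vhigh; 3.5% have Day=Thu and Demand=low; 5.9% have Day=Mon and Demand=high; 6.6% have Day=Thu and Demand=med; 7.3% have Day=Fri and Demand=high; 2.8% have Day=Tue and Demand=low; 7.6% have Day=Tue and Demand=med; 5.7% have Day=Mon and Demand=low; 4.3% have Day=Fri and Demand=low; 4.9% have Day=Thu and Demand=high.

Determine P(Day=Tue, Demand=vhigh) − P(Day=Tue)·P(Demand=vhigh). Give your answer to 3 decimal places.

P(Day=Tue) = 0.028 + 0.076 + 0.039 + 0.020 = 0.163.
P(Demand=vhigh) = 0.059 + 0.020 + 0.015 + 0.072 + 0.084 = 0.250.
P(Day=Tue, Demand=vhigh) − P(Day=Tue)P(Demand=vhigh) = 0.020 − 0.163×0.250 = -0.021.

-0.021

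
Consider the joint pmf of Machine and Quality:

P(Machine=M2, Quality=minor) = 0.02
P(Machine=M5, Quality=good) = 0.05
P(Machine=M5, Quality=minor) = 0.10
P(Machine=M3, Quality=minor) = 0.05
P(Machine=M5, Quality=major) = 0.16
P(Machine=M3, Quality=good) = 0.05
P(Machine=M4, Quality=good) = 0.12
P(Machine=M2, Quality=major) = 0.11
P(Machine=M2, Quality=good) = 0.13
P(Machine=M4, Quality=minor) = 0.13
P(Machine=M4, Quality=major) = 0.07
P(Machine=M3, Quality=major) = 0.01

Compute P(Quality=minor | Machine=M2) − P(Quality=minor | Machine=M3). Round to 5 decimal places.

P(Machine=M2) = 0.13 + 0.02 + 0.11 = 0.26; P(Quality=minor | Machine=M2) = 0.02/0.26 = 0.076923.
P(Machine=M3) = 0.05 + 0.05 + 0.01 = 0.11; P(Quality=minor | Machine=M3) = 0.05/0.11 = 0.454545.
Difference = -0.37762.

-0.37762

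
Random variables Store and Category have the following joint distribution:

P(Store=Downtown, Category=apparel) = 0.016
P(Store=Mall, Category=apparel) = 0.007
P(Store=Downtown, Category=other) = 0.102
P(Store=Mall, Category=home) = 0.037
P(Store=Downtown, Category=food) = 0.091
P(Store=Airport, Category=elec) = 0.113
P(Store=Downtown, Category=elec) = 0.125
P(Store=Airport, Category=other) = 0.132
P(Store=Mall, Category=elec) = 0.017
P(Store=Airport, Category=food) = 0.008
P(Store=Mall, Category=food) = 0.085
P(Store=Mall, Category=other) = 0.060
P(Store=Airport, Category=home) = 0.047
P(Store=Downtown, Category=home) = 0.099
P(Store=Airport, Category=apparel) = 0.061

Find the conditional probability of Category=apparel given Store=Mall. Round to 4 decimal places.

P(Store=Mall) = 0.085 + 0.007 + 0.017 + 0.037 + 0.060 = 0.206.
P(Category=apparel | Store=Mall) = 0.007/0.206 = 0.0340.

0.0340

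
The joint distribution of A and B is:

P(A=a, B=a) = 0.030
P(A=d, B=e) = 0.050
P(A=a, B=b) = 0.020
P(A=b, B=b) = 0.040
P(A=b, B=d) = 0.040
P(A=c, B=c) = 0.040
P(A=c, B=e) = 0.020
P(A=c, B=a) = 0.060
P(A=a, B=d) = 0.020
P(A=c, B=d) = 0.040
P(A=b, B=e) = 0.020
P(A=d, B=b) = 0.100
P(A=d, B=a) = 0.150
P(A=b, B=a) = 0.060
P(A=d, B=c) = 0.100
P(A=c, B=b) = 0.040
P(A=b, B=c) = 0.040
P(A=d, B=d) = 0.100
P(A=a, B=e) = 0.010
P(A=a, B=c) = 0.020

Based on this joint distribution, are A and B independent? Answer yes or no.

Every cell satisfies P(A,B) = P(A)·P(B). For instance P(A=c) = 0.200, P(B=d) = 0.200, and 0.200×0.200 = 0.040 matches the joint entry. So A and B are independent.

yes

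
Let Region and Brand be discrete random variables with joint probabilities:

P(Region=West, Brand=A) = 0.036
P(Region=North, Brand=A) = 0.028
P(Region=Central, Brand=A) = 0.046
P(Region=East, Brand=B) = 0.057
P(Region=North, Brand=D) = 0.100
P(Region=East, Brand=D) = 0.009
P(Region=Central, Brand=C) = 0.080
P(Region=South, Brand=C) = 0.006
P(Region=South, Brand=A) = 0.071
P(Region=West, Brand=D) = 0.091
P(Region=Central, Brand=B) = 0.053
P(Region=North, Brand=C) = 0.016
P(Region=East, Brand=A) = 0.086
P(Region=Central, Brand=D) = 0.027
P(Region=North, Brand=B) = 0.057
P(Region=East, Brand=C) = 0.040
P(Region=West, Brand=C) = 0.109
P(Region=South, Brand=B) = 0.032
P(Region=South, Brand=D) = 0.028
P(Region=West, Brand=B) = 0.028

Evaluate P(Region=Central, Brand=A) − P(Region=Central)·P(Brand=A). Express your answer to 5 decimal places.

P(Region=Central) = 0.046 + 0.053 + 0.080 + 0.027 = 0.206.
P(Brand=A) = 0.028 + 0.071 + 0.086 + 0.036 + 0.046 = 0.267.
P(Region=Central, Brand=A) − P(Region=Central)P(Brand=A) = 0.046 − 0.206×0.267 = -0.00900.

-0.00900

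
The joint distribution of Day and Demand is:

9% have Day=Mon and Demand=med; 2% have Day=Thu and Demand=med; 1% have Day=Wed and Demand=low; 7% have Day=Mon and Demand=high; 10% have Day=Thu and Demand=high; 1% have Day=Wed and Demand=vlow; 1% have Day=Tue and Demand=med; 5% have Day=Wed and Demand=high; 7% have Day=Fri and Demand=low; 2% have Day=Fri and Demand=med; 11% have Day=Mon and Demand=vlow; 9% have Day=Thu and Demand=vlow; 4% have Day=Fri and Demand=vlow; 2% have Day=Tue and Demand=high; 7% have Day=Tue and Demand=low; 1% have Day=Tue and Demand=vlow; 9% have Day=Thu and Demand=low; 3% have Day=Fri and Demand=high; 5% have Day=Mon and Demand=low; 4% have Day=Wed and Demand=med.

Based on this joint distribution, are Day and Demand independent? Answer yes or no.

P(Day=Mon) = 0.32 and P(Demand=low) = 0.29, so their product is 0.0928, but P(Day=Mon, Demand=low) = 0.05. Since these differ, Day and Demand are not independent.

no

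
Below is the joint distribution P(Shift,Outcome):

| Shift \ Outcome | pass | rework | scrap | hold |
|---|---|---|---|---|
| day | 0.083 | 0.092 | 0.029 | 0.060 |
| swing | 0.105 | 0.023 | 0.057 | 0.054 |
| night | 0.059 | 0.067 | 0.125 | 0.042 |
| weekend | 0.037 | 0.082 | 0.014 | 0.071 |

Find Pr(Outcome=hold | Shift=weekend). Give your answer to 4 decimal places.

P(Shift=weekend) = 0.037 + 0.082 + 0.014 + 0.071 = 0.204.
P(Outcome=hold | Shift=weekend) = 0.071/0.204 = 0.3480.

0.3480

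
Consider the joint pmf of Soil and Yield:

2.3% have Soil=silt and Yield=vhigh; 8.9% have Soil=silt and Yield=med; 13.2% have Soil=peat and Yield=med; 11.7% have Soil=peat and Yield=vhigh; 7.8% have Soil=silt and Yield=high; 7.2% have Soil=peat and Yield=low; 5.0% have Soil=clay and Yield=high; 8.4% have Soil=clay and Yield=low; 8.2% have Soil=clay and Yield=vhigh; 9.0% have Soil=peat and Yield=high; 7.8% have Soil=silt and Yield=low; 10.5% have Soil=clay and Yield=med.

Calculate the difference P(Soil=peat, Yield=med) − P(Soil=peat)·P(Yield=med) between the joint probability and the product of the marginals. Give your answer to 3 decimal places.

P(Soil=peat) = 0.072 + 0.132 + 0.090 + 0.117 = 0.411.
P(Yield=med) = 0.105 + 0.089 + 0.132 = 0.326.
P(Soil=peat, Yield=med) − P(Soil=peat)P(Yield=med) = 0.132 − 0.411×0.326 = -0.002.

-0.002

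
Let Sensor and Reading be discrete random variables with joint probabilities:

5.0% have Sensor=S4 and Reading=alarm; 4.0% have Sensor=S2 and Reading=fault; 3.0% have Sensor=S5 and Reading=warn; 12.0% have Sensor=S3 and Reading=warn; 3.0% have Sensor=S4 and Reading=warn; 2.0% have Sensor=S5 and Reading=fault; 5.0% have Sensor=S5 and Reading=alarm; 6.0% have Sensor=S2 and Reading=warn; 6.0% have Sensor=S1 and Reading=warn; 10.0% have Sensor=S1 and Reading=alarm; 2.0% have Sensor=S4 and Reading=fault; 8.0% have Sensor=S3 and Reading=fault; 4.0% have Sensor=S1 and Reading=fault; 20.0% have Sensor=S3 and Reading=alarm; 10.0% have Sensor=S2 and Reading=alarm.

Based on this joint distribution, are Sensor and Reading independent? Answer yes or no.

Every cell satisfies P(Sensor,Reading) = P(Sensor)·P(Reading). For instance P(Sensor=S5) = 0.100, P(Reading=alarm) = 0.500, and 0.100×0.500 = 0.050 matches the joint entry. So Sensor and Reading are independent.

yes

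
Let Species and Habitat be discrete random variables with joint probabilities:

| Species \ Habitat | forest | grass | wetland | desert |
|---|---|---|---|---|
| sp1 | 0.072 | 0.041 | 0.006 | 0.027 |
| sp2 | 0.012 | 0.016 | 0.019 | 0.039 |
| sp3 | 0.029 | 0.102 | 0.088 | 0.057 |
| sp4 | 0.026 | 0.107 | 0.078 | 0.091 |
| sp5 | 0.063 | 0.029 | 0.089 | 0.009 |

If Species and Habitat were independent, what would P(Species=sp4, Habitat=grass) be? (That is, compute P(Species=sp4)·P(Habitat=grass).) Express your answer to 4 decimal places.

0.0891

P(Species=sp4) = 0.026 + 0.107 + 0.078 + 0.091 = 0.302.
P(Habitat=grass) = 0.041 + 0.016 + 0.102 + 0.107 + 0.029 = 0.295.
Product: 0.302 × 0.295 = 0.0891.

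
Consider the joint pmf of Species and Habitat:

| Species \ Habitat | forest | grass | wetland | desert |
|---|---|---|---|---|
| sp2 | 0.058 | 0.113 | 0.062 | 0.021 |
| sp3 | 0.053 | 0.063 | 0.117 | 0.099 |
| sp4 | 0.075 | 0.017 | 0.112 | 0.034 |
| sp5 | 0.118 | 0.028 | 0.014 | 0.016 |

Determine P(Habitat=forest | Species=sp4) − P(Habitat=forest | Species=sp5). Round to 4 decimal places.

P(Species=sp4) = 0.075 + 0.017 + 0.112 + 0.034 = 0.238; P(Habitat=forest | Species=sp4) = 0.075/0.238 = 0.31513.
P(Species=sp5) = 0.118 + 0.028 + 0.014 + 0.016 = 0.176; P(Habitat=forest | Species=sp5) = 0.118/0.176 = 0.67045.
Difference = -0.3553.

-0.3553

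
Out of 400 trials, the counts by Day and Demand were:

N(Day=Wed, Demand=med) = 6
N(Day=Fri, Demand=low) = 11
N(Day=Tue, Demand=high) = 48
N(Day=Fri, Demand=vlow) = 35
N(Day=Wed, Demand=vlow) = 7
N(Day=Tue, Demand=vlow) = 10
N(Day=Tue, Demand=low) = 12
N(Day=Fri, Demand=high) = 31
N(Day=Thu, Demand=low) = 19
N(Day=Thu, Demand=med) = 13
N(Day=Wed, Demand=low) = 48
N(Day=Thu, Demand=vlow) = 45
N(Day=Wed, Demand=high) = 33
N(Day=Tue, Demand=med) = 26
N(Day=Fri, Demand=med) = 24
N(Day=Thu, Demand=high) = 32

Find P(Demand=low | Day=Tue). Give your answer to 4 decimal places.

0.1250

Total with Day=Tue: 10 + 12 + 26 + 48 = 96.
P(Demand=low | Day=Tue) = 12/96 = 0.1250.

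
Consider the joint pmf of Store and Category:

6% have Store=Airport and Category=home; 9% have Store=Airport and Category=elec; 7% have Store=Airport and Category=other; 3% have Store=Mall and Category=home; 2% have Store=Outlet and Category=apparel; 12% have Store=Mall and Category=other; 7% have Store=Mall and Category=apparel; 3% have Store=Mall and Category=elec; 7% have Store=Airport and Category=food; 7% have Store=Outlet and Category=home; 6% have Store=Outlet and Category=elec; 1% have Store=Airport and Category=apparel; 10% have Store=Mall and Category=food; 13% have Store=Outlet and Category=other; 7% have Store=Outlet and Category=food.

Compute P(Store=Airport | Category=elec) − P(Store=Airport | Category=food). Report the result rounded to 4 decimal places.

0.2083

P(Category=elec) = 0.03 + 0.09 + 0.06 = 0.18; P(Store=Airport | Category=elec) = 0.09/0.18 = 0.50000.
P(Category=food) = 0.10 + 0.07 + 0.07 = 0.24; P(Store=Airport | Category=food) = 0.07/0.24 = 0.29167.
Difference = 0.2083.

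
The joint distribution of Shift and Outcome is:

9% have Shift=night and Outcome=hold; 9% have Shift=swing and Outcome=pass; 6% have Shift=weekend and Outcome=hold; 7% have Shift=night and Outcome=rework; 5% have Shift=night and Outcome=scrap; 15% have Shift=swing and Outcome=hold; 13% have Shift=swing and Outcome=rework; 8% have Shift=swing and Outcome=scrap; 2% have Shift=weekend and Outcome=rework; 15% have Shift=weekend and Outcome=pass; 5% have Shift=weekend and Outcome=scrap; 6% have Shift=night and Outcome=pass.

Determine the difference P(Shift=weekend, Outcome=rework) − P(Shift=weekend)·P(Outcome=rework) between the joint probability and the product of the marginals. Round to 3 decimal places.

-0.042

P(Shift=weekend) = 0.15 + 0.02 + 0.05 + 0.06 = 0.28.
P(Outcome=rework) = 0.13 + 0.07 + 0.02 = 0.22.
P(Shift=weekend, Outcome=rework) − P(Shift=weekend)P(Outcome=rework) = 0.02 − 0.28×0.22 = -0.042.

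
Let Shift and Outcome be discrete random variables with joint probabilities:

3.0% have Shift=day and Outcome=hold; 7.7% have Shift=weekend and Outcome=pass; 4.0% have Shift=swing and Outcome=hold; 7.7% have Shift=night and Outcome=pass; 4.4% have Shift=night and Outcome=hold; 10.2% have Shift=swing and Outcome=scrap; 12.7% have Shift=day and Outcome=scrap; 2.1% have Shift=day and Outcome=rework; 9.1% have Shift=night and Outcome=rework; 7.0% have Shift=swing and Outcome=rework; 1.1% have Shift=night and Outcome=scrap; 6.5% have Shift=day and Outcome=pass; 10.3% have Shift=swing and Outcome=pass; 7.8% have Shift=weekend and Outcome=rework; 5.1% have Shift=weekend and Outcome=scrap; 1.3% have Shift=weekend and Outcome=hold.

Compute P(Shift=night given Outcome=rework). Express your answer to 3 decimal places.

0.350

P(Outcome=rework) = 0.021 + 0.070 + 0.091 + 0.078 = 0.260.
P(Shift=night | Outcome=rework) = 0.091/0.260 = 0.350.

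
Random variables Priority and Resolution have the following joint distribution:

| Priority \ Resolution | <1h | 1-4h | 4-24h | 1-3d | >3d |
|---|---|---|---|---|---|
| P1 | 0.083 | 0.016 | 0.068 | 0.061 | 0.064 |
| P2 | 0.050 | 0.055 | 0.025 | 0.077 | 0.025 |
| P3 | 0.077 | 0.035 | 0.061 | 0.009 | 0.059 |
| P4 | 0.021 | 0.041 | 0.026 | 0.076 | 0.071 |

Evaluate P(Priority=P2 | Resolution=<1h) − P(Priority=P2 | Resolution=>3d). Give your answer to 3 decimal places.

P(Resolution=<1h) = 0.083 + 0.050 + 0.077 + 0.021 = 0.231; P(Priority=P2 | Resolution=<1h) = 0.050/0.231 = 0.2165.
P(Resolution=>3d) = 0.064 + 0.025 + 0.059 + 0.071 = 0.219; P(Priority=P2 | Resolution=>3d) = 0.025/0.219 = 0.1142.
Difference = 0.102.

0.102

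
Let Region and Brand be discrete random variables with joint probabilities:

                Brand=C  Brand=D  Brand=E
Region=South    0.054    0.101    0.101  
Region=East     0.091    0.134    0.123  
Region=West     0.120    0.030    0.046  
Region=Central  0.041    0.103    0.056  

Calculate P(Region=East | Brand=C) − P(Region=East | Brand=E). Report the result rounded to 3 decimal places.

-0.080

P(Brand=C) = 0.054 + 0.091 + 0.120 + 0.041 = 0.306; P(Region=East | Brand=C) = 0.091/0.306 = 0.2974.
P(Brand=E) = 0.101 + 0.123 + 0.046 + 0.056 = 0.326; P(Region=East | Brand=E) = 0.123/0.326 = 0.3773.
Difference = -0.080.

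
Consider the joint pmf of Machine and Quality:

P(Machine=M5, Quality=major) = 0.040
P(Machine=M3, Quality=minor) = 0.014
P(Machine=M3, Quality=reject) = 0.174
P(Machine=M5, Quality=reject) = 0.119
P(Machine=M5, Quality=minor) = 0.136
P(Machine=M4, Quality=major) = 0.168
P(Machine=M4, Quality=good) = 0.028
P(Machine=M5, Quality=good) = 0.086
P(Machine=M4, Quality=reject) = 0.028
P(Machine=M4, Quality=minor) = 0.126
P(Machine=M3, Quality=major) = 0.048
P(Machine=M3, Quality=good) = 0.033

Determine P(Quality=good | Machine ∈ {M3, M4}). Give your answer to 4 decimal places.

0.0985

P(Machine=M3) = 0.033 + 0.014 + 0.048 + 0.174 = 0.269.
P(Machine=M4) = 0.028 + 0.126 + 0.168 + 0.028 = 0.350.
P(Machine ∈ {M3, M4}) = 0.269 + 0.350 = 0.619; P(Quality=good, Machine ∈ {M3, M4}) = 0.033 + 0.028 = 0.061.
P(Quality=good | Machine ∈ {M3, M4}) = 0.061/0.619 = 0.0985.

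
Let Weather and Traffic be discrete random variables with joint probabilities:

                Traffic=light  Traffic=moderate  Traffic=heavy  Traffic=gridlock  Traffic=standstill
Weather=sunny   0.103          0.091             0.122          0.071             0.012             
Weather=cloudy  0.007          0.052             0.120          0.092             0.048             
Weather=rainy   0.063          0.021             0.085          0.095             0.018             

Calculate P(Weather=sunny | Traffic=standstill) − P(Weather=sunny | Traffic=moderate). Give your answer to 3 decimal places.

-0.401

P(Traffic=standstill) = 0.012 + 0.048 + 0.018 = 0.078; P(Weather=sunny | Traffic=standstill) = 0.012/0.078 = 0.1538.
P(Traffic=moderate) = 0.091 + 0.052 + 0.021 = 0.164; P(Weather=sunny | Traffic=moderate) = 0.091/0.164 = 0.5549.
Difference = -0.401.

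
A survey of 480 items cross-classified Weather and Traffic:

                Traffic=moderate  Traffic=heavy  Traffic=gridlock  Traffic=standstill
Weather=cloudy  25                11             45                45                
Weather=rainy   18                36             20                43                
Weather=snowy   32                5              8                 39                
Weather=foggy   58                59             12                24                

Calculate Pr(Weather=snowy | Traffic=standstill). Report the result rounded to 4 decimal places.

Total with Traffic=standstill: 45 + 43 + 39 + 24 = 151.
P(Weather=snowy | Traffic=standstill) = 39/151 = 0.2583.

0.2583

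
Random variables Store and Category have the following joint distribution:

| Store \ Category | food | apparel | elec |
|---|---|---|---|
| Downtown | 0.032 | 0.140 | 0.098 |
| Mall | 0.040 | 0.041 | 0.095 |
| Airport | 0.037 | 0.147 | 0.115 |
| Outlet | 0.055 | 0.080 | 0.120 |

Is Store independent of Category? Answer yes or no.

P(Store=Mall) = 0.176 and P(Category=apparel) = 0.408, so their product is 0.07181, but P(Store=Mall, Category=apparel) = 0.041. Since these differ, Store and Category are not independent.

no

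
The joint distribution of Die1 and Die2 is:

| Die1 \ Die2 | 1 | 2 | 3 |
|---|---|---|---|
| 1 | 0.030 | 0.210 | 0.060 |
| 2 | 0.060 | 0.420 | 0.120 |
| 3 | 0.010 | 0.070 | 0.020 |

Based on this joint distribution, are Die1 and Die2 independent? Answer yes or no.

yes

Every cell satisfies P(Die1,Die2) = P(Die1)·P(Die2). For instance P(Die1=3) = 0.100, P(Die2=3) = 0.200, and 0.100×0.200 = 0.020 matches the joint entry. So Die1 and Die2 are independent.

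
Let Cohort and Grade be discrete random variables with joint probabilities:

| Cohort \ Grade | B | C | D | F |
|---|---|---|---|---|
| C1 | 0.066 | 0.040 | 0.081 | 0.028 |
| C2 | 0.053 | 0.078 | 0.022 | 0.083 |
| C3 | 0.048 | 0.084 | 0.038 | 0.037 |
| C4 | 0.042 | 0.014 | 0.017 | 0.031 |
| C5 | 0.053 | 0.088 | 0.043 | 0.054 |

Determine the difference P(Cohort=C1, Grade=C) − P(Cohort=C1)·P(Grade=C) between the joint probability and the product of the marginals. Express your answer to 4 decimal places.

P(Cohort=C1) = 0.066 + 0.040 + 0.081 + 0.028 = 0.215.
P(Grade=C) = 0.040 + 0.078 + 0.084 + 0.014 + 0.088 = 0.304.
P(Cohort=C1, Grade=C) − P(Cohort=C1)P(Grade=C) = 0.040 − 0.215×0.304 = -0.0254.

-0.0254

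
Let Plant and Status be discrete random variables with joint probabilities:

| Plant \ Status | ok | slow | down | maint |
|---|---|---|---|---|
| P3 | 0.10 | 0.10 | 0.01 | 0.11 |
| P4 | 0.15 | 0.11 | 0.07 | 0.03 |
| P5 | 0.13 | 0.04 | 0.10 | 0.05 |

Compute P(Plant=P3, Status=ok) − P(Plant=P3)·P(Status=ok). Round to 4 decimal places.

P(Plant=P3) = 0.10 + 0.10 + 0.01 + 0.11 = 0.32.
P(Status=ok) = 0.10 + 0.15 + 0.13 = 0.38.
P(Plant=P3, Status=ok) − P(Plant=P3)P(Status=ok) = 0.10 − 0.32×0.38 = -0.0216.

-0.0216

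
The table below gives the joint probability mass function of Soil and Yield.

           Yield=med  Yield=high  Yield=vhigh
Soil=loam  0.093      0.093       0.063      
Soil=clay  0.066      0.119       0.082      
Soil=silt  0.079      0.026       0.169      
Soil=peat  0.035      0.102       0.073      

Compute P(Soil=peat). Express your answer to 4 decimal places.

0.2100

P(Soil=peat) = 0.035 + 0.102 + 0.073 = 0.210.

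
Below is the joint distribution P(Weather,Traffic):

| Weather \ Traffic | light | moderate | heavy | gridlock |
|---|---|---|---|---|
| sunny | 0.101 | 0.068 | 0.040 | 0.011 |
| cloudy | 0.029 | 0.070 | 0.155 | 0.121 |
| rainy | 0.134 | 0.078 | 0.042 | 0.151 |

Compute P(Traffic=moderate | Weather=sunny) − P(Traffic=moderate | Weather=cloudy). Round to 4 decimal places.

P(Weather=sunny) = 0.101 + 0.068 + 0.040 + 0.011 = 0.220; P(Traffic=moderate | Weather=sunny) = 0.068/0.220 = 0.30909.
P(Weather=cloudy) = 0.029 + 0.070 + 0.155 + 0.121 = 0.375; P(Traffic=moderate | Weather=cloudy) = 0.070/0.375 = 0.18667.
Difference = 0.1224.

0.1224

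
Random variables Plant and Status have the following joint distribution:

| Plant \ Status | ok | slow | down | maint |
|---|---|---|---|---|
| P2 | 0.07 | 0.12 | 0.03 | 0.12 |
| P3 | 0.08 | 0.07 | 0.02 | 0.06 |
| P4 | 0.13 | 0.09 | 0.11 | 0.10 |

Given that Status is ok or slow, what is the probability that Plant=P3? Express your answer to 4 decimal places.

P(Status=ok) = 0.07 + 0.08 + 0.13 = 0.28.
P(Status=slow) = 0.12 + 0.07 + 0.09 = 0.28.
P(Status ∈ {ok, slow}) = 0.28 + 0.28 = 0.56; P(Plant=P3, Status ∈ {ok, slow}) = 0.08 + 0.07 = 0.15.
P(Plant=P3 | Status ∈ {ok, slow}) = 0.15/0.56 = 0.2679.

0.2679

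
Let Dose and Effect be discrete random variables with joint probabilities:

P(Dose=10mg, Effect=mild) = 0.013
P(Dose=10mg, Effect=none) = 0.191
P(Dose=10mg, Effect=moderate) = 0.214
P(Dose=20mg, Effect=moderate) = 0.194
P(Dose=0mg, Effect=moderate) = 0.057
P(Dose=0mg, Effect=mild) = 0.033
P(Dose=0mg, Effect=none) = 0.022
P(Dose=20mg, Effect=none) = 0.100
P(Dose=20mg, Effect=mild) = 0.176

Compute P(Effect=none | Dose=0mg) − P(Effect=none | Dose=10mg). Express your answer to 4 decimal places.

-0.2605

P(Dose=0mg) = 0.022 + 0.033 + 0.057 = 0.112; P(Effect=none | Dose=0mg) = 0.022/0.112 = 0.19643.
P(Dose=10mg) = 0.191 + 0.013 + 0.214 = 0.418; P(Effect=none | Dose=10mg) = 0.191/0.418 = 0.45694.
Difference = -0.2605.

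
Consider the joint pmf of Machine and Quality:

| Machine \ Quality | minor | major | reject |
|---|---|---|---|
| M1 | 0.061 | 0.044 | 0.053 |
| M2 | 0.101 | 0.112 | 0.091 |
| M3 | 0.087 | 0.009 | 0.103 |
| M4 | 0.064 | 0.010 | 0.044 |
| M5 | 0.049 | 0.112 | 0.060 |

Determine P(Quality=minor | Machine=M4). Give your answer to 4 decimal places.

P(Machine=M4) = 0.064 + 0.010 + 0.044 = 0.118.
P(Quality=minor | Machine=M4) = 0.064/0.118 = 0.5424.

0.5424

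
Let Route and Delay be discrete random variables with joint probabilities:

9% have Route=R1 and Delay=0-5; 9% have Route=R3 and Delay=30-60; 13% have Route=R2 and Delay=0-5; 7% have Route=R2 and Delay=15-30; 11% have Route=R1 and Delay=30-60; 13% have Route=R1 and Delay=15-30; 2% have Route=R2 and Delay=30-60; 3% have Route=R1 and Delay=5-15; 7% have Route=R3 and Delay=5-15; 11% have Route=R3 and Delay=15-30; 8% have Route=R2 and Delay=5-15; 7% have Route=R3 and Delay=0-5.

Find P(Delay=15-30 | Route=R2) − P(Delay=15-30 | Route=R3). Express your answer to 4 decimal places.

P(Route=R2) = 0.13 + 0.08 + 0.07 + 0.02 = 0.30; P(Delay=15-30 | Route=R2) = 0.07/0.30 = 0.23333.
P(Route=R3) = 0.07 + 0.07 + 0.11 + 0.09 = 0.34; P(Delay=15-30 | Route=R3) = 0.11/0.34 = 0.32353.
Difference = -0.0902.

-0.0902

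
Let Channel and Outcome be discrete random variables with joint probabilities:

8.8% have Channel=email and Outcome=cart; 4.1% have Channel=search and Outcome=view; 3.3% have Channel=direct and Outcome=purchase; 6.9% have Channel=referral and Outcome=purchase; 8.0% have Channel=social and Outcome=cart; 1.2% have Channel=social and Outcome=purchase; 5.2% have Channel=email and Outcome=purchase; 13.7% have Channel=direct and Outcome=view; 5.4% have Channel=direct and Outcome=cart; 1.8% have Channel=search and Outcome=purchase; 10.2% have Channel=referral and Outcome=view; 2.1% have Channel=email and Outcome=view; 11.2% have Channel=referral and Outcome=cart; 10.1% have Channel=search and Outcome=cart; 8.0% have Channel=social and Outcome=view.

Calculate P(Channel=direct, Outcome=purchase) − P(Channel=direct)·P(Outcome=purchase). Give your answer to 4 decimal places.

-0.0082

P(Channel=direct) = 0.137 + 0.054 + 0.033 = 0.224.
P(Outcome=purchase) = 0.052 + 0.018 + 0.012 + 0.033 + 0.069 = 0.184.
P(Channel=direct, Outcome=purchase) − P(Channel=direct)P(Outcome=purchase) = 0.033 − 0.224×0.184 = -0.0082.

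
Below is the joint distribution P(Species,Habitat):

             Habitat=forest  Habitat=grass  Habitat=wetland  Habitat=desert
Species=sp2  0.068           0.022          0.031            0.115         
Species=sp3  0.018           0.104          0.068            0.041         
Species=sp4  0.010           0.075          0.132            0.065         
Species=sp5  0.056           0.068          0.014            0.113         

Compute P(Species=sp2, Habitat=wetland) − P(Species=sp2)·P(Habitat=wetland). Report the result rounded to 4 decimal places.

P(Species=sp2) = 0.068 + 0.022 + 0.031 + 0.115 = 0.236.
P(Habitat=wetland) = 0.031 + 0.068 + 0.132 + 0.014 = 0.245.
P(Species=sp2, Habitat=wetland) − P(Species=sp2)P(Habitat=wetland) = 0.031 − 0.236×0.245 = -0.0268.

-0.0268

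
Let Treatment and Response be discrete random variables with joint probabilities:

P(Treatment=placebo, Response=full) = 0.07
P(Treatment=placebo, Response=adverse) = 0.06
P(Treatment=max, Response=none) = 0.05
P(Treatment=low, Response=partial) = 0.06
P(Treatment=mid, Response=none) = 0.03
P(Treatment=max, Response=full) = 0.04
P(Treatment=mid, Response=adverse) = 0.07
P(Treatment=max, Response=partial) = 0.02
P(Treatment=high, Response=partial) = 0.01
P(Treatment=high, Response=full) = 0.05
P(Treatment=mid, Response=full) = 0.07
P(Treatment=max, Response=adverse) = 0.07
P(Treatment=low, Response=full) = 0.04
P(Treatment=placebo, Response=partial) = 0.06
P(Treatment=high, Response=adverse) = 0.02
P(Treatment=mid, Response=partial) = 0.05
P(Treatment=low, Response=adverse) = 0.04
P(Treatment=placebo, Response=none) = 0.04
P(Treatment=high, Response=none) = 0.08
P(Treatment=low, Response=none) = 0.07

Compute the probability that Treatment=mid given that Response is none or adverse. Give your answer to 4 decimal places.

0.1887

P(Response=none) = 0.04 + 0.07 + 0.03 + 0.08 + 0.05 = 0.27.
P(Response=adverse) = 0.06 + 0.04 + 0.07 + 0.02 + 0.07 = 0.26.
P(Response ∈ {none, adverse}) = 0.27 + 0.26 = 0.53; P(Treatment=mid, Response ∈ {none, adverse}) = 0.03 + 0.07 = 0.10.
P(Treatment=mid | Response ∈ {none, adverse}) = 0.10/0.53 = 0.1887.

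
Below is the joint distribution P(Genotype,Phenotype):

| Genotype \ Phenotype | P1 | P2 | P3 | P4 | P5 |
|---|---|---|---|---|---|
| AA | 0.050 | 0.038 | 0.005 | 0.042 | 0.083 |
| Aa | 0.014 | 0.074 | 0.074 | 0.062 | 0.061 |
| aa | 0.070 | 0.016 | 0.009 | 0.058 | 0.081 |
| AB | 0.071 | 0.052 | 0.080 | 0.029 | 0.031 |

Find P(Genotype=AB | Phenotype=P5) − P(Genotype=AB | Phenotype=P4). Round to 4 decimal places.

-0.0307

P(Phenotype=P5) = 0.083 + 0.061 + 0.081 + 0.031 = 0.256; P(Genotype=AB | Phenotype=P5) = 0.031/0.256 = 0.12109.
P(Phenotype=P4) = 0.042 + 0.062 + 0.058 + 0.029 = 0.191; P(Genotype=AB | Phenotype=P4) = 0.029/0.191 = 0.15183.
Difference = -0.0307.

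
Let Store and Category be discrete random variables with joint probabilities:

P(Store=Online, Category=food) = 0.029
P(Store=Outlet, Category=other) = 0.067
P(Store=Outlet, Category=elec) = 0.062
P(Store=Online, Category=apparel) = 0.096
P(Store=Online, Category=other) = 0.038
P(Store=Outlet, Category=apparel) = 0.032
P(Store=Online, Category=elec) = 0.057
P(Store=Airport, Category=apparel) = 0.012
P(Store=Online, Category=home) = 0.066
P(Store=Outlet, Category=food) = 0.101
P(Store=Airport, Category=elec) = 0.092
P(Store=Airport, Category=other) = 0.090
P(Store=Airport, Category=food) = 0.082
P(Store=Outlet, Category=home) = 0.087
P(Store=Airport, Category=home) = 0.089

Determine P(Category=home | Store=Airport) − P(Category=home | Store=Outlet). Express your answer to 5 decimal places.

P(Store=Airport) = 0.082 + 0.012 + 0.092 + 0.089 + 0.090 = 0.365; P(Category=home | Store=Airport) = 0.089/0.365 = 0.243836.
P(Store=Outlet) = 0.101 + 0.032 + 0.062 + 0.087 + 0.067 = 0.349; P(Category=home | Store=Outlet) = 0.087/0.349 = 0.249284.
Difference = -0.00545.

-0.00545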